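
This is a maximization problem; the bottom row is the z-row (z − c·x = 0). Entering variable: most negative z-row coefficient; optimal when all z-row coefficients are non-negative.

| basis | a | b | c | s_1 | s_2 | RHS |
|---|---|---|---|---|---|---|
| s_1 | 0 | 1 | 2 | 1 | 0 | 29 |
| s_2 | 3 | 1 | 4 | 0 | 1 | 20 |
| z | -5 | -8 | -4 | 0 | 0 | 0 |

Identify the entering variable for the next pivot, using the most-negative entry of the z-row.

b

Negative z-row entries: a: -5, b: -8, c: -4.
The most negative is -8 in column b, so b enters.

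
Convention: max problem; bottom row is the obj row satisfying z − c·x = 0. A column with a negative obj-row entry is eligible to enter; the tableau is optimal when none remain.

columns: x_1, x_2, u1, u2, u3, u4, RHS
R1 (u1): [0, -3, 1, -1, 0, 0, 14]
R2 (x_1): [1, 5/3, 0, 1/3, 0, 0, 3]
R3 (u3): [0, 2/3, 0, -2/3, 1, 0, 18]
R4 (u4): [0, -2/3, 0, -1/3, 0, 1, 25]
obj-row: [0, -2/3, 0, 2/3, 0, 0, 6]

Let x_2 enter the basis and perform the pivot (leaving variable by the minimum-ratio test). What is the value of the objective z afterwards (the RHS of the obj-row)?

Ratio test on column x_2 — row 1: entry -3 ≤ 0; row 2: 3/(5/3) = 9/5; row 3: 18/(2/3) = 27; row 4: entry -2/3 ≤ 0. Minimum is 9/5 at row 2 (x_1 leaves); pivot element 5/3.
Pivot on row 2; the obj-row RHS becomes 6 − (-2/3)·(9/5) = 36/5.

36/5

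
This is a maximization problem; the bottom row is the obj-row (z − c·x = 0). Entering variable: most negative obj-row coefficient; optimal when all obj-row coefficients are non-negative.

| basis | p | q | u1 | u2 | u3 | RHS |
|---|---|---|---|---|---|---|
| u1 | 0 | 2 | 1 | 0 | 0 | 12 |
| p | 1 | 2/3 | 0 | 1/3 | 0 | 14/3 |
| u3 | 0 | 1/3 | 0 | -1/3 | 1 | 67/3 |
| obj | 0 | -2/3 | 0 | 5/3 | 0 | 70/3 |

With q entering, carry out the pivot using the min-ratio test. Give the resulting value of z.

Ratio test on column q — row 1: 12/2 = 6; row 2: (14/3)/(2/3) = 7; row 3: (67/3)/(1/3) = 67. Minimum is 6 at row 1 (u1 leaves); pivot element 2.
Pivot on row 1; the obj-row RHS becomes 70/3 − (-2/3)·6 = 82/3.

82/3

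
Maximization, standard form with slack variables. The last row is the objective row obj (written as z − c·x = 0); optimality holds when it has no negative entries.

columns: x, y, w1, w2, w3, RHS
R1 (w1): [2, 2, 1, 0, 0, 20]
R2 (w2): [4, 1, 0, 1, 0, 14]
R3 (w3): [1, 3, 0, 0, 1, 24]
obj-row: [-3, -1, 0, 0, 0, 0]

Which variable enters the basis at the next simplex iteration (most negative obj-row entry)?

x

Negative obj-row entries: x: -3, y: -1.
The most negative is -3 in column x, so x enters.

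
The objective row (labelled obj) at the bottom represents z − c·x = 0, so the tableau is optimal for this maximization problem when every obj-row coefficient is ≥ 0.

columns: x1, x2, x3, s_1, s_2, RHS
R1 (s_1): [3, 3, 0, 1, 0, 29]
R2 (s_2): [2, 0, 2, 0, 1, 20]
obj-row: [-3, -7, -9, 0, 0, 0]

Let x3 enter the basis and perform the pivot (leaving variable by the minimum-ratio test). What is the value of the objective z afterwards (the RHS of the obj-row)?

90

Ratio test on column x3 — row 1: entry 0 ≤ 0; row 2: 20/2 = 10. Minimum is 10 at row 2 (s_2 leaves); pivot element 2.
Pivot on row 2; the obj-row RHS becomes 0 − (-9)·10 = 90.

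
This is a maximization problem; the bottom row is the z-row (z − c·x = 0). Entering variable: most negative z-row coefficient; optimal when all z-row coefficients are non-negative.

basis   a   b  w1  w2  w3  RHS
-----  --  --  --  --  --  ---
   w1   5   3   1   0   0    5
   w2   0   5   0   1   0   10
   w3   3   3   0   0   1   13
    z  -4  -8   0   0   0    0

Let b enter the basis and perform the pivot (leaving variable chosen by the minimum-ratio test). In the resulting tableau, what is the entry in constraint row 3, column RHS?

8

Ratio test on column b — row 1: 5/3 = 5/3; row 2: 10/5 = 2; row 3: 13/3 = 13/3. Minimum is 5/3 at row 1 (w1 leaves); pivot element 3.
Divide row 1 by 3; eliminate column b from the other rows.
Row 3 update in column RHS: 13 − 3·(5/3) = 8.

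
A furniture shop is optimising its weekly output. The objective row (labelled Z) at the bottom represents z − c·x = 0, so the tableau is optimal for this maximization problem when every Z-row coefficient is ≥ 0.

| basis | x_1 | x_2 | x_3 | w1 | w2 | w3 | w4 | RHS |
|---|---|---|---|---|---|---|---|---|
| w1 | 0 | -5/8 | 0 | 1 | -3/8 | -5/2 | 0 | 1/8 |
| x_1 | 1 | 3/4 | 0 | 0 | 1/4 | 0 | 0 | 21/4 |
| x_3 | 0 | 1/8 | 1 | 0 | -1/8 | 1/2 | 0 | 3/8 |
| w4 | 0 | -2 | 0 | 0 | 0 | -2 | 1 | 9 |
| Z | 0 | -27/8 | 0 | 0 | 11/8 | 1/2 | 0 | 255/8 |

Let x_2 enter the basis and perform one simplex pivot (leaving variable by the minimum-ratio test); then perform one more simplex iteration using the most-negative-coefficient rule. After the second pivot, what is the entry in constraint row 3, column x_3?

Ratio test on column x_2 — row 1: entry -5/8 ≤ 0; row 2: (21/4)/(3/4) = 7; row 3: (3/8)/(1/8) = 3; row 4: entry -2 ≤ 0. Minimum is 3 at row 3 (x_3 leaves); pivot element 1/8.
Divide row 3 by 1/8; eliminate column x_2 from the other rows.
Second iteration: most negative Z-row entry is -2 in column w2, so w2 enters.
Ratio test on column w2 — row 1: entry -1 ≤ 0; row 2: 3/1 = 3; row 3: entry -1 ≤ 0; row 4: entry -2 ≤ 0. Minimum is 3 at row 2 (x_1 leaves); pivot element 1.
Divide row 2 by 1; eliminate column w2 from the other rows.
After both pivots, the entry at constraint row 3, column x_3 is 2.

2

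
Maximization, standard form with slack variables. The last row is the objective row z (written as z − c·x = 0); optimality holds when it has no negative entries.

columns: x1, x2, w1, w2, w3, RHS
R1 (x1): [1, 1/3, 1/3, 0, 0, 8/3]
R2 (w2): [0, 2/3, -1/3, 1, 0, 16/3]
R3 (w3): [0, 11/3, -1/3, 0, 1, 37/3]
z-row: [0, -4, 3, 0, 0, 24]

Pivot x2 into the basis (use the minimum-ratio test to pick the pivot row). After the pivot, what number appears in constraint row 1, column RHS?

Ratio test on column x2 — row 1: (8/3)/(1/3) = 8; row 2: (16/3)/(2/3) = 8; row 3: (37/3)/(11/3) = 37/11. Minimum is 37/11 at row 3 (w3 leaves); pivot element 11/3.
Divide row 3 by 11/3; eliminate column x2 from the other rows.
Row 1 update in column RHS: 8/3 − (1/3)·(37/11) = 17/11.

17/11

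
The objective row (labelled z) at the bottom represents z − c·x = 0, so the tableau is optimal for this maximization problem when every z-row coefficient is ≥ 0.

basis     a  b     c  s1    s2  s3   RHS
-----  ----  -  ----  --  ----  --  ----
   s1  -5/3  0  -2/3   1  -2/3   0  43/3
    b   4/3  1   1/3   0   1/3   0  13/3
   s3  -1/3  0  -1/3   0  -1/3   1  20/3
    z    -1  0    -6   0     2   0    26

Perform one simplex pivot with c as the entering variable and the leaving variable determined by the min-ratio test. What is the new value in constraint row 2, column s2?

Ratio test on column c — row 1: entry -2/3 ≤ 0; row 2: (13/3)/(1/3) = 13; row 3: entry -1/3 ≤ 0. Minimum is 13 at row 2 (b leaves); pivot element 1/3.
Divide row 2 by 1/3; eliminate column c from the other rows.
In the new row 2, the s2 entry is the old entry divided by the pivot: (1/3)/(1/3) = 1.

1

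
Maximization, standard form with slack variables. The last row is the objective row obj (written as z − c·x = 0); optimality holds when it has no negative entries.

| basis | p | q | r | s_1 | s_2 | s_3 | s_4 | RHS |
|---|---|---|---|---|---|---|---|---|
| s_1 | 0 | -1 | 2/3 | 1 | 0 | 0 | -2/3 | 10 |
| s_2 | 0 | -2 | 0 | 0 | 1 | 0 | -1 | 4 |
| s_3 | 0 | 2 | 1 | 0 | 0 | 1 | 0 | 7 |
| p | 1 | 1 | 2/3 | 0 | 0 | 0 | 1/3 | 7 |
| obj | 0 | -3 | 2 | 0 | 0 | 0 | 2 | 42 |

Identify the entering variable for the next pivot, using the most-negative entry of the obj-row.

Negative obj-row entries: q: -3.
The most negative is -3 in column q, so q enters.

q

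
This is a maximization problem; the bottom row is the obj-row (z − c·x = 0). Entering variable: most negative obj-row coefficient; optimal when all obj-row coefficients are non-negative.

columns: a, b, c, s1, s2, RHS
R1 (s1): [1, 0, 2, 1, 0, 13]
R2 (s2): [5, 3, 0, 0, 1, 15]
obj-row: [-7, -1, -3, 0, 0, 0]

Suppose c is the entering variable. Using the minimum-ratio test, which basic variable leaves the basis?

s1

Column c entries and ratios — s1: 13/2 = 13/2; s2: 0 ≤ 0, skip.
Smallest ratio is 13/2 in the row of s1, so s1 leaves.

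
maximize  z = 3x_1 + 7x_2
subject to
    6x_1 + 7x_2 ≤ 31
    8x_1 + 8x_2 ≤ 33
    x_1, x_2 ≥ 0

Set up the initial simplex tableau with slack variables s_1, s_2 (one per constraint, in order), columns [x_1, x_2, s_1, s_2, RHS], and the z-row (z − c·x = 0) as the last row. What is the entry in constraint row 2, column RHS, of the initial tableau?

The RHS of constraint 2 is b_2 = 33.

33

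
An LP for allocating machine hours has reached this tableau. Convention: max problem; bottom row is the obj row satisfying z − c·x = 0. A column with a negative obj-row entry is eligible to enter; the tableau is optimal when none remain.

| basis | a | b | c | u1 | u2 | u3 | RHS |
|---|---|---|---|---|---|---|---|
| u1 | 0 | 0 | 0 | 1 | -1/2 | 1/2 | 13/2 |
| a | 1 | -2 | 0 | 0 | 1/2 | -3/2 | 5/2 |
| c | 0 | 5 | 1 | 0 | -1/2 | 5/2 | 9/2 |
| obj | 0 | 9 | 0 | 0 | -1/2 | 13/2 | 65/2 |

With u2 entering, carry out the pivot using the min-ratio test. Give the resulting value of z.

35

Ratio test on column u2 — row 1: entry -1/2 ≤ 0; row 2: (5/2)/(1/2) = 5; row 3: entry -1/2 ≤ 0. Minimum is 5 at row 2 (a leaves); pivot element 1/2.
Pivot on row 2; the obj-row RHS becomes 65/2 − (-1/2)·5 = 35.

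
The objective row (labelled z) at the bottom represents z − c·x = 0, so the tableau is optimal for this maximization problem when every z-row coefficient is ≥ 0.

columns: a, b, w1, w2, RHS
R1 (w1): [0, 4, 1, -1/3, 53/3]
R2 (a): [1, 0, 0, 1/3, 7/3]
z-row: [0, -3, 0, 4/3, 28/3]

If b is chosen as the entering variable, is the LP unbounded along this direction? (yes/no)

no

Column b has positive entries in row(s) 1, so the ratio test bounds it — not unbounded.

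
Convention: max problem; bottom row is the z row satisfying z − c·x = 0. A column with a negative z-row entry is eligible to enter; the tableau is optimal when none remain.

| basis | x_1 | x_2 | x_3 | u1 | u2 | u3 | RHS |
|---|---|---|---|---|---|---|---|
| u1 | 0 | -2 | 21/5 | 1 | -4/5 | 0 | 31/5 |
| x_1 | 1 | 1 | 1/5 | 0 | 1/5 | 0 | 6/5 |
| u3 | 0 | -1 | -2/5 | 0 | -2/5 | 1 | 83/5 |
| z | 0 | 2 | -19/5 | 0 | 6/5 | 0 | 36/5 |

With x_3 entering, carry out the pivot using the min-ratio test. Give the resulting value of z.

Ratio test on column x_3 — row 1: (31/5)/(21/5) = 31/21; row 2: (6/5)/(1/5) = 6; row 3: entry -2/5 ≤ 0. Minimum is 31/21 at row 1 (u1 leaves); pivot element 21/5.
Pivot on row 1; the z-row RHS becomes 36/5 − (-19/5)·(31/21) = 269/21.

269/21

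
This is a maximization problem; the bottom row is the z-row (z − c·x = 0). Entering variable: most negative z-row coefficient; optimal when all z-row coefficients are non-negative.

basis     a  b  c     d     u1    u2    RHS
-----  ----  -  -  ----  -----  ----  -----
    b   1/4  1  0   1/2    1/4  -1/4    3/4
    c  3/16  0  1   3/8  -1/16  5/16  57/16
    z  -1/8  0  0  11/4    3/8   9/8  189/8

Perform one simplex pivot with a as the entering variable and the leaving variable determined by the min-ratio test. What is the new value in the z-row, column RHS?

24

Ratio test on column a — row 1: (3/4)/(1/4) = 3; row 2: (57/16)/(3/16) = 19. Minimum is 3 at row 1 (b leaves); pivot element 1/4.
Divide row 1 by 1/4; eliminate column a from the other rows.
z-row update in column RHS: 189/8 − (-1/8)·3 = 24.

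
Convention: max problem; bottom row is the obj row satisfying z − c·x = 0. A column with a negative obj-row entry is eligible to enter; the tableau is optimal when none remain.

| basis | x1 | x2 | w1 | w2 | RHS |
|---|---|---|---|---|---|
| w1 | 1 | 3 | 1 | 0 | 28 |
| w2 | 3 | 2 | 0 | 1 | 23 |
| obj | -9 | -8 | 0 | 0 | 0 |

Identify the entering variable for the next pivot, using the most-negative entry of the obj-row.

x1

Negative obj-row entries: x1: -9, x2: -8.
The most negative is -9 in column x1, so x1 enters.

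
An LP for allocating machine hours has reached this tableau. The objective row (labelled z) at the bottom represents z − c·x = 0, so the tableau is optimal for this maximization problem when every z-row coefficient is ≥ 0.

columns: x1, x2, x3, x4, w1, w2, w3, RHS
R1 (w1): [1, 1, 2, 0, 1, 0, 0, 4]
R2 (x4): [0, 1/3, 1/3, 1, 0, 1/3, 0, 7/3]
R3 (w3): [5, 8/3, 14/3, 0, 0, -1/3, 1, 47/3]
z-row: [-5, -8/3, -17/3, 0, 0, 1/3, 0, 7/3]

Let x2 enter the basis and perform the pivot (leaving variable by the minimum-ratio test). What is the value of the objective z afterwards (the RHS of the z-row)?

13

Ratio test on column x2 — row 1: 4/1 = 4; row 2: (7/3)/(1/3) = 7; row 3: (47/3)/(8/3) = 47/8. Minimum is 4 at row 1 (w1 leaves); pivot element 1.
Pivot on row 1; the z-row RHS becomes 7/3 − (-8/3)·4 = 13.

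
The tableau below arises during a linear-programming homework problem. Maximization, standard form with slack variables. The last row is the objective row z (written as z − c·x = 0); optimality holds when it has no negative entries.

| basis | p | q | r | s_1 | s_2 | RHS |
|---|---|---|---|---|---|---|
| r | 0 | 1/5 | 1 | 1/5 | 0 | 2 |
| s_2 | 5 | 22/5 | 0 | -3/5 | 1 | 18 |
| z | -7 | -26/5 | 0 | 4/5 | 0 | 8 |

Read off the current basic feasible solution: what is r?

r is basic (row 1); its value is the RHS of that row, 2.

2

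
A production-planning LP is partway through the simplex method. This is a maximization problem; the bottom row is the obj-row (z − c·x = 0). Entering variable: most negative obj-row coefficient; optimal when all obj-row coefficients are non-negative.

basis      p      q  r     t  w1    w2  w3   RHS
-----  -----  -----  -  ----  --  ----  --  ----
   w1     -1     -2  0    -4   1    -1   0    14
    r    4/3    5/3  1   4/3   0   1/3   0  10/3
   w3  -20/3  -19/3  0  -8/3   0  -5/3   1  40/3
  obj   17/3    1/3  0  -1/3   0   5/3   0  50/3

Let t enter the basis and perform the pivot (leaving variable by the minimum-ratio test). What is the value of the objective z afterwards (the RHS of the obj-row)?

Ratio test on column t — row 1: entry -4 ≤ 0; row 2: (10/3)/(4/3) = 5/2; row 3: entry -8/3 ≤ 0. Minimum is 5/2 at row 2 (r leaves); pivot element 4/3.
Pivot on row 2; the obj-row RHS becomes 50/3 − (-1/3)·(5/2) = 35/2.

35/2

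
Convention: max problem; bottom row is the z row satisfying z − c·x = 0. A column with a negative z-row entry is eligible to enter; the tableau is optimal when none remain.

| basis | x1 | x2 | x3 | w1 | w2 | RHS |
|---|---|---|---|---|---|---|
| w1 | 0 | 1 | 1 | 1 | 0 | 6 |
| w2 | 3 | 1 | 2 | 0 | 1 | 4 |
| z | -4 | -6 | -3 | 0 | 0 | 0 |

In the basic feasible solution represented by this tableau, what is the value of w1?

6

w1 is basic (row 1); its value is the RHS of that row, 6.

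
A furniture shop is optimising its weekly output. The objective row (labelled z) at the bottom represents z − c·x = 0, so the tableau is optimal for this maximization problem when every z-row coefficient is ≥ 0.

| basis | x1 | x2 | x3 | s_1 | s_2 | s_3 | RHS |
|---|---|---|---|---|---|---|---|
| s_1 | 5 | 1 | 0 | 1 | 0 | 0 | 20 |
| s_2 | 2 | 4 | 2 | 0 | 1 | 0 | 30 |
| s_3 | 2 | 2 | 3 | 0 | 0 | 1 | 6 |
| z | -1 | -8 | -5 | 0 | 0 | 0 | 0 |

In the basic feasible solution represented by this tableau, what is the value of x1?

x1 is not in the basis, so in the current basic feasible solution x1 = 0.

0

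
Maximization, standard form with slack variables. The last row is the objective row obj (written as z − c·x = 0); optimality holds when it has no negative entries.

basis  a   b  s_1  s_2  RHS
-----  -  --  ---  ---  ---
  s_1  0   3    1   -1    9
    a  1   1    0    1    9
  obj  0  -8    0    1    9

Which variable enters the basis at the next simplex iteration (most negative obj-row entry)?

b

Negative obj-row entries: b: -8.
The most negative is -8 in column b, so b enters.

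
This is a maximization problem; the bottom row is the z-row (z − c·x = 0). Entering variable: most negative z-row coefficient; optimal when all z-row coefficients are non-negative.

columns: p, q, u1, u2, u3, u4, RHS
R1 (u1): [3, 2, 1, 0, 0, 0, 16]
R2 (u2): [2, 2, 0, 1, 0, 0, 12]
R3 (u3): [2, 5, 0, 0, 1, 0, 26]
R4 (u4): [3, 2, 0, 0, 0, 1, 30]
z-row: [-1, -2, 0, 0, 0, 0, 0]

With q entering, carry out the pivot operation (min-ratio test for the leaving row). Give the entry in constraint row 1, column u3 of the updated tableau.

Ratio test on column q — row 1: 16/2 = 8; row 2: 12/2 = 6; row 3: 26/5 = 26/5; row 4: 30/2 = 15. Minimum is 26/5 at row 3 (u3 leaves); pivot element 5.
Divide row 3 by 5; eliminate column q from the other rows.
Row 1 update in column u3: 0 − 2·(1/5) = -2/5.

-2/5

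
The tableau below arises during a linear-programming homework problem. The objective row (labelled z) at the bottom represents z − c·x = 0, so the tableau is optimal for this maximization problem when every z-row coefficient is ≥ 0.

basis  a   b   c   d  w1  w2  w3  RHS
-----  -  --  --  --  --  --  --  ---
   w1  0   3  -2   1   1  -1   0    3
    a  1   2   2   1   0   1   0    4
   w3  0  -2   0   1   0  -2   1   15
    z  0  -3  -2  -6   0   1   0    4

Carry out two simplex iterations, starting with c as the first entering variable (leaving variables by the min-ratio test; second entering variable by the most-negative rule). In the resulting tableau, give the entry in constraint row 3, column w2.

Ratio test on column c — row 1: entry -2 ≤ 0; row 2: 4/2 = 2; row 3: entry 0 ≤ 0. Minimum is 2 at row 2 (a leaves); pivot element 2.
Divide row 2 by 2; eliminate column c from the other rows.
Second iteration: most negative z-row entry is -5 in column d, so d enters.
Ratio test on column d — row 1: 7/2 = 7/2; row 2: 2/(1/2) = 4; row 3: 15/1 = 15. Minimum is 7/2 at row 1 (w1 leaves); pivot element 2.
Divide row 1 by 2; eliminate column d from the other rows.
After both pivots, the entry at constraint row 3, column w2 is -2.

-2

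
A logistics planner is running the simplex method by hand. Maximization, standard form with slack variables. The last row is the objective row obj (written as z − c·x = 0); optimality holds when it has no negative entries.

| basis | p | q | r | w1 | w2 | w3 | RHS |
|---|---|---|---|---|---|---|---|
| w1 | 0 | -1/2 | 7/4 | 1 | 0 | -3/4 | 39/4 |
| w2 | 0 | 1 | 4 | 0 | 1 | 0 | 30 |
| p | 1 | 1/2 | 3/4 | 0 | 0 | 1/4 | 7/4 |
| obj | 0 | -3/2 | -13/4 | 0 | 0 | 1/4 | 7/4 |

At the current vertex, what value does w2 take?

30

w2 is basic (row 2); its value is the RHS of that row, 30.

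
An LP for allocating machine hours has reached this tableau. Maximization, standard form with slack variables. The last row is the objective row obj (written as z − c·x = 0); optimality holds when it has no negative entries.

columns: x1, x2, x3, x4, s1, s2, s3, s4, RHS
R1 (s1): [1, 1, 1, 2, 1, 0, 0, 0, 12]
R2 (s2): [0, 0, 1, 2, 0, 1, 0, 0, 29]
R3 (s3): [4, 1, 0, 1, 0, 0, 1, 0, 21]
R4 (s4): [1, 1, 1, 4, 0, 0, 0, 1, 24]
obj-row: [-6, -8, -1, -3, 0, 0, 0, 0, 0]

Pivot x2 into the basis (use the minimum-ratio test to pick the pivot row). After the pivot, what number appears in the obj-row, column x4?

13

Ratio test on column x2 — row 1: 12/1 = 12; row 2: entry 0 ≤ 0; row 3: 21/1 = 21; row 4: 24/1 = 24. Minimum is 12 at row 1 (s1 leaves); pivot element 1.
Divide row 1 by 1; eliminate column x2 from the other rows.
obj-row update in column x4: -3 − (-8)·2 = 13.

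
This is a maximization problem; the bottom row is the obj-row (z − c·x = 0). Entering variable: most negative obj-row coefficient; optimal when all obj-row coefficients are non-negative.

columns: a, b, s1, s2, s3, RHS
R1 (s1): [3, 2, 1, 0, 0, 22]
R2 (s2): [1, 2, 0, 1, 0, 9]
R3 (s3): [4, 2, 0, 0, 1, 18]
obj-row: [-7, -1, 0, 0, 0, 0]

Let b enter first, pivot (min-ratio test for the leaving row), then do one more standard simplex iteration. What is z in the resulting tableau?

Ratio test on column b — row 1: 22/2 = 11; row 2: 9/2 = 9/2; row 3: 18/2 = 9. Minimum is 9/2 at row 2 (s2 leaves); pivot element 2.
Pivot on row 2; the obj-row RHS becomes 0 − (-1)·(9/2) = 9/2.
Next entering variable (most negative obj-row entry -13/2): a.
Ratio test on column a — row 1: 13/2 = 13/2; row 2: (9/2)/(1/2) = 9; row 3: 9/3 = 3. Minimum is 3 at row 3 (s3 leaves); pivot element 3.
After the second pivot the obj-row RHS is 9/2 − (-13/2)·3 = 24.

24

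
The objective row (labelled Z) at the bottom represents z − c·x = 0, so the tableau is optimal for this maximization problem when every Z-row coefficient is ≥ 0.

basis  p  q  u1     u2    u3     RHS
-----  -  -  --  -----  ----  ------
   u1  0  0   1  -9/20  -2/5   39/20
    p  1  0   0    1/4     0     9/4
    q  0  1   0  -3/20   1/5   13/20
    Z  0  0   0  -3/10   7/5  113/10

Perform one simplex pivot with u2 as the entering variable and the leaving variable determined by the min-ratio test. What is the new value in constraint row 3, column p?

3/5

Ratio test on column u2 — row 1: entry -9/20 ≤ 0; row 2: (9/4)/(1/4) = 9; row 3: entry -3/20 ≤ 0. Minimum is 9 at row 2 (p leaves); pivot element 1/4.
Divide row 2 by 1/4; eliminate column u2 from the other rows.
Row 3 update in column p: 0 − (-3/20)·4 = 3/5.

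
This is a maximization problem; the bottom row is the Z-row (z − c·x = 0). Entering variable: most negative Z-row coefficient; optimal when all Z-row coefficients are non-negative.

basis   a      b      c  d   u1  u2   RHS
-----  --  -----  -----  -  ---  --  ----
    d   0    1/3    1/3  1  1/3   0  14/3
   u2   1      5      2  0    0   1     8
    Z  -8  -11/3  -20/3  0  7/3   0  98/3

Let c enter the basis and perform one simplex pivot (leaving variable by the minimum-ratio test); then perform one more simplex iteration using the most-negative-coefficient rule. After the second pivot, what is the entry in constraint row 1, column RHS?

Ratio test on column c — row 1: (14/3)/(1/3) = 14; row 2: 8/2 = 4. Minimum is 4 at row 2 (u2 leaves); pivot element 2.
Divide row 2 by 2; eliminate column c from the other rows.
Second iteration: most negative Z-row entry is -14/3 in column a, so a enters.
Ratio test on column a — row 1: entry -1/6 ≤ 0; row 2: 4/(1/2) = 8. Minimum is 8 at row 2 (c leaves); pivot element 1/2.
Divide row 2 by 1/2; eliminate column a from the other rows.
After both pivots, the entry at constraint row 1, column RHS is 14/3.

14/3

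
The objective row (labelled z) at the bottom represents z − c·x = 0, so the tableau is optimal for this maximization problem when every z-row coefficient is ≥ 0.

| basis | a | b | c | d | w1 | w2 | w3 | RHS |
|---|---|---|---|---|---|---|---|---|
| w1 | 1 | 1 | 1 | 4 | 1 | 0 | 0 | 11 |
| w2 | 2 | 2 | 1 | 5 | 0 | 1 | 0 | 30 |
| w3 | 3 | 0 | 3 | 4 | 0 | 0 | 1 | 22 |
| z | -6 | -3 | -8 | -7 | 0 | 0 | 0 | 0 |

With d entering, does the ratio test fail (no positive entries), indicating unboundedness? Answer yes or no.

Column d has positive entries in row(s) 1, 2, 3, so the ratio test bounds it — not unbounded.

no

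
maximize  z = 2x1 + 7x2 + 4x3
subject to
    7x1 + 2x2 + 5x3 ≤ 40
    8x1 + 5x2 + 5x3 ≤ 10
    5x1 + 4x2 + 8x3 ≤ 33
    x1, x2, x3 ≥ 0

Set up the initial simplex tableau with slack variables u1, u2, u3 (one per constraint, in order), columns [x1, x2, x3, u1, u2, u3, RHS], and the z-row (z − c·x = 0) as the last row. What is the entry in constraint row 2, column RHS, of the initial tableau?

The RHS of constraint 2 is b_2 = 10.

10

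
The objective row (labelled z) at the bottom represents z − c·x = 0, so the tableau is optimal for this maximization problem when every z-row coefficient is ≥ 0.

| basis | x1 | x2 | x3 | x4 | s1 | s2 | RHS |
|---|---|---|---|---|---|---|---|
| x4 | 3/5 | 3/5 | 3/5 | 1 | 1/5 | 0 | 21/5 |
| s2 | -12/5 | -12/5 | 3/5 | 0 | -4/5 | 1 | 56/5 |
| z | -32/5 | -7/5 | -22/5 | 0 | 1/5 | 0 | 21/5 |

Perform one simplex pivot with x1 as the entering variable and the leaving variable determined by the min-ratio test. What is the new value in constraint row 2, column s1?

Ratio test on column x1 — row 1: (21/5)/(3/5) = 7; row 2: entry -12/5 ≤ 0. Minimum is 7 at row 1 (x4 leaves); pivot element 3/5.
Divide row 1 by 3/5; eliminate column x1 from the other rows.
Row 2 update in column s1: -4/5 − (-12/5)·(1/3) = 0.

0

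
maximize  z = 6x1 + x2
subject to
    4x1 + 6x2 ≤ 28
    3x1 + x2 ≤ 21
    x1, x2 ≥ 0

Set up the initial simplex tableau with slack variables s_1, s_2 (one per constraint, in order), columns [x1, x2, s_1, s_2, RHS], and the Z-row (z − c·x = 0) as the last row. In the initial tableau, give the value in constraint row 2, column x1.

3

Constraint 2 has coefficient 3 on x1.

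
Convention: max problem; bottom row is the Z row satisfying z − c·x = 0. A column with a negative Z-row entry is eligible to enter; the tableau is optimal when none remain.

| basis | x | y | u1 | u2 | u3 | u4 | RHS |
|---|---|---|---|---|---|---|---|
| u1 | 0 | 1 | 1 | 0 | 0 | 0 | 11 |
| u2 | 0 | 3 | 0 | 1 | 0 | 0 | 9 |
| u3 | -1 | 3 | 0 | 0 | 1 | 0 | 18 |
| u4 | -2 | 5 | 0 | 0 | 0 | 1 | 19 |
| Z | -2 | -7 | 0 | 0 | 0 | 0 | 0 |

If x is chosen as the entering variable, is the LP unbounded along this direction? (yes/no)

Every constraint-row entry in column x is ≤ 0, so increasing x is unbounded.

yes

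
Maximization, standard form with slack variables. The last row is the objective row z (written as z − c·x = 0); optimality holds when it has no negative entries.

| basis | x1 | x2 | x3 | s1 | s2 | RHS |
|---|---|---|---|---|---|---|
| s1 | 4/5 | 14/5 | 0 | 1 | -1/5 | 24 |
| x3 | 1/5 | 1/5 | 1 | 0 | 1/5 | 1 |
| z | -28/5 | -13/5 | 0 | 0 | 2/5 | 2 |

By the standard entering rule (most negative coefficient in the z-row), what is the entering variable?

Negative z-row entries: x1: -28/5, x2: -13/5.
The most negative is -28/5 in column x1, so x1 enters.

x1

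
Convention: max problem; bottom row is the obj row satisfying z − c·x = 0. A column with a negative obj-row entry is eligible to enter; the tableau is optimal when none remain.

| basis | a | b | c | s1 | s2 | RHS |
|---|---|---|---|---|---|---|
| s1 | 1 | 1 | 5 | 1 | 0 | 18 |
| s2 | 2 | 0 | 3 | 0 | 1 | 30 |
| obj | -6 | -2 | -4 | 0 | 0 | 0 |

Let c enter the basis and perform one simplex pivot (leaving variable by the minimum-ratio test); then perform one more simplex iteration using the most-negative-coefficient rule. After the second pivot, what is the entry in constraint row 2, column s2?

5/7

Ratio test on column c — row 1: 18/5 = 18/5; row 2: 30/3 = 10. Minimum is 18/5 at row 1 (s1 leaves); pivot element 5.
Divide row 1 by 5; eliminate column c from the other rows.
Second iteration: most negative obj-row entry is -26/5 in column a, so a enters.
Ratio test on column a — row 1: (18/5)/(1/5) = 18; row 2: (96/5)/(7/5) = 96/7. Minimum is 96/7 at row 2 (s2 leaves); pivot element 7/5.
Divide row 2 by 7/5; eliminate column a from the other rows.
After both pivots, the entry at constraint row 2, column s2 is 5/7.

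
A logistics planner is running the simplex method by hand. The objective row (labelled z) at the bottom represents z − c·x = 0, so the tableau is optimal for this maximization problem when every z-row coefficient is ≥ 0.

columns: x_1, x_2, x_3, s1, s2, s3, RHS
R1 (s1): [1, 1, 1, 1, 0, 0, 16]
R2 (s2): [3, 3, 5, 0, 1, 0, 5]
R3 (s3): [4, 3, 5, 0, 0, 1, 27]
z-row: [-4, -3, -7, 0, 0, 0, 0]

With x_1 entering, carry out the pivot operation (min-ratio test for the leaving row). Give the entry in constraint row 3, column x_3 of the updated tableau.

-5/3

Ratio test on column x_1 — row 1: 16/1 = 16; row 2: 5/3 = 5/3; row 3: 27/4 = 27/4. Minimum is 5/3 at row 2 (s2 leaves); pivot element 3.
Divide row 2 by 3; eliminate column x_1 from the other rows.
Row 3 update in column x_3: 5 − 4·(5/3) = -5/3.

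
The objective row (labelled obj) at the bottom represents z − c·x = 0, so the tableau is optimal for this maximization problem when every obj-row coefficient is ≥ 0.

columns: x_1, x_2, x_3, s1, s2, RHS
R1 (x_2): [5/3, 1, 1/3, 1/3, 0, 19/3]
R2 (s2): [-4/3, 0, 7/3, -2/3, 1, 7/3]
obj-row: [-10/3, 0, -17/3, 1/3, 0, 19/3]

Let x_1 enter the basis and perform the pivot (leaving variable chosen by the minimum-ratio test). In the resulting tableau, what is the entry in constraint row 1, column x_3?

1/5

Ratio test on column x_1 — row 1: (19/3)/(5/3) = 19/5; row 2: entry -4/3 ≤ 0. Minimum is 19/5 at row 1 (x_2 leaves); pivot element 5/3.
Divide row 1 by 5/3; eliminate column x_1 from the other rows.
In the new row 1, the x_3 entry is the old entry divided by the pivot: (1/3)/(5/3) = 1/5.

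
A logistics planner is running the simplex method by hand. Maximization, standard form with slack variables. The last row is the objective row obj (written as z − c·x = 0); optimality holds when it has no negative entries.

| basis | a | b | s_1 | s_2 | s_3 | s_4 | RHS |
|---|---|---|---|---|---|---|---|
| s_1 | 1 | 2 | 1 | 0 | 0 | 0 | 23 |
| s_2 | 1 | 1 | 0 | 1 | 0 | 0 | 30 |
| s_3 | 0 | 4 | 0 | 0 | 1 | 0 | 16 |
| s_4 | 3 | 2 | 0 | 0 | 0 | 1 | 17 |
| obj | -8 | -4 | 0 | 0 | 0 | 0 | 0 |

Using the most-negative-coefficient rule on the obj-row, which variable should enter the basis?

Negative obj-row entries: a: -8, b: -4.
The most negative is -8 in column a, so a enters.

a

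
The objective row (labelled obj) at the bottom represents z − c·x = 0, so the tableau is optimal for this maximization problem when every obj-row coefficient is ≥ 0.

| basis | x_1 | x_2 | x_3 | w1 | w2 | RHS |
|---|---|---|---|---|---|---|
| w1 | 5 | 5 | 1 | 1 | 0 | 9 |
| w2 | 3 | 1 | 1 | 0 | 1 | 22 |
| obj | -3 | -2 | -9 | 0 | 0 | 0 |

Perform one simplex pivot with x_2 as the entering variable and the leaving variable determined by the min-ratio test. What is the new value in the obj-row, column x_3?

Ratio test on column x_2 — row 1: 9/5 = 9/5; row 2: 22/1 = 22. Minimum is 9/5 at row 1 (w1 leaves); pivot element 5.
Divide row 1 by 5; eliminate column x_2 from the other rows.
obj-row update in column x_3: -9 − (-2)·(1/5) = -43/5.

-43/5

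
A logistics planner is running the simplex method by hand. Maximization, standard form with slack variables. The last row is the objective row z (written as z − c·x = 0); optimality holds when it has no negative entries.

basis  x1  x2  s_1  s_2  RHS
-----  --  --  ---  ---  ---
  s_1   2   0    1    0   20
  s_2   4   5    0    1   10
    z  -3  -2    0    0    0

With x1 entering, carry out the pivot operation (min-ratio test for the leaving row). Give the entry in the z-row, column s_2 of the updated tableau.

3/4

Ratio test on column x1 — row 1: 20/2 = 10; row 2: 10/4 = 5/2. Minimum is 5/2 at row 2 (s_2 leaves); pivot element 4.
Divide row 2 by 4; eliminate column x1 from the other rows.
z-row update in column s_2: 0 − (-3)·(1/4) = 3/4.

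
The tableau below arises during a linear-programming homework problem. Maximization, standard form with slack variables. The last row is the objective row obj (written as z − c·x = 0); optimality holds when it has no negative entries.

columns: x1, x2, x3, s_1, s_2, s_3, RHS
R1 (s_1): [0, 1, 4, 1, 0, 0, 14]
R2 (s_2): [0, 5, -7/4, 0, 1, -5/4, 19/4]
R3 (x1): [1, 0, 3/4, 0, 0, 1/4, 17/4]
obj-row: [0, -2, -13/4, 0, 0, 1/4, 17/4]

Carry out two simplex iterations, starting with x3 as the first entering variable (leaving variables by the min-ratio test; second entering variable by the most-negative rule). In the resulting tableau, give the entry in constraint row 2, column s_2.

16/87

Ratio test on column x3 — row 1: 14/4 = 7/2; row 2: entry -7/4 ≤ 0; row 3: (17/4)/(3/4) = 17/3. Minimum is 7/2 at row 1 (s_1 leaves); pivot element 4.
Divide row 1 by 4; eliminate column x3 from the other rows.
Second iteration: most negative obj-row entry is -19/16 in column x2, so x2 enters.
Ratio test on column x2 — row 1: (7/2)/(1/4) = 14; row 2: (87/8)/(87/16) = 2; row 3: entry -3/16 ≤ 0. Minimum is 2 at row 2 (s_2 leaves); pivot element 87/16.
Divide row 2 by 87/16; eliminate column x2 from the other rows.
After both pivots, the entry at constraint row 2, column s_2 is 16/87.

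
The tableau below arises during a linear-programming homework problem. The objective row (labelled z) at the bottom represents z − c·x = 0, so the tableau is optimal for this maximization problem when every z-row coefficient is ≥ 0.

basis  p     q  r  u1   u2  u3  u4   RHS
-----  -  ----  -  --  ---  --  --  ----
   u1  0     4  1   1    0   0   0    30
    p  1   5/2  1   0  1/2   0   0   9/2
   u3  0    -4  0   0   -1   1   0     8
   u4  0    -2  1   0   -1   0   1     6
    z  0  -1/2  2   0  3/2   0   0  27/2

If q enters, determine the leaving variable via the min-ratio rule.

p

Column q entries and ratios — u1: 30/4 = 15/2; p: (9/2)/(5/2) = 9/5; u3: -4 ≤ 0, skip; u4: -2 ≤ 0, skip.
Smallest ratio is 9/5 in the row of p, so p leaves.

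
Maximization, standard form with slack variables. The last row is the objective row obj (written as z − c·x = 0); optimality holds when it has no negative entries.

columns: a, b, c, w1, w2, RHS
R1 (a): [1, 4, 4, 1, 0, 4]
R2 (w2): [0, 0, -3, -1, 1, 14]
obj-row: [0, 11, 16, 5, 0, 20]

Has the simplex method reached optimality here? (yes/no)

Every obj-row coefficient is ≥ 0, so the tableau is optimal.

yes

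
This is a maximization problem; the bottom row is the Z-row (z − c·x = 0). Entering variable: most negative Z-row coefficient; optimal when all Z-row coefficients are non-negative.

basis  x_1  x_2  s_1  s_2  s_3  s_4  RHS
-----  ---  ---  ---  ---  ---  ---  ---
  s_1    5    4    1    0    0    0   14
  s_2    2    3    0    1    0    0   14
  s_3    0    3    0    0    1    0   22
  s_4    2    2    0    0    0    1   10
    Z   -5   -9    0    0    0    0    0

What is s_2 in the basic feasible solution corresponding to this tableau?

14

s_2 is basic (row 2); its value is the RHS of that row, 14.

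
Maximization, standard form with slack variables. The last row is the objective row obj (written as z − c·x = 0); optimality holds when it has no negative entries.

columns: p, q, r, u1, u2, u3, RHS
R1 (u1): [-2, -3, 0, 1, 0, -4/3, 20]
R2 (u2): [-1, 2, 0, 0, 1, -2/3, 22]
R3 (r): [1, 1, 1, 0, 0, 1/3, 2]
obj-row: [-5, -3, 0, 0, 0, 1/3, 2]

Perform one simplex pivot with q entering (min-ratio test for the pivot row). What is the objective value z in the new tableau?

Ratio test on column q — row 1: entry -3 ≤ 0; row 2: 22/2 = 11; row 3: 2/1 = 2. Minimum is 2 at row 3 (r leaves); pivot element 1.
Pivot on row 3; the obj-row RHS becomes 2 − (-3)·2 = 8.

8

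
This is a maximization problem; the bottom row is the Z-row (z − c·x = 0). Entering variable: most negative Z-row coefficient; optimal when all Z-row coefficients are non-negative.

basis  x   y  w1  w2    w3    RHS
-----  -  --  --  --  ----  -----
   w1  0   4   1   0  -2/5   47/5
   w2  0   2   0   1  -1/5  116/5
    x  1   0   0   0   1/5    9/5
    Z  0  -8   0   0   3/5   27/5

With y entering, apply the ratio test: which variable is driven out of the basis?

Column y entries and ratios — w1: (47/5)/4 = 47/20; w2: (116/5)/2 = 58/5; x: 0 ≤ 0, skip.
Smallest ratio is 47/20 in the row of w1, so w1 leaves.

w1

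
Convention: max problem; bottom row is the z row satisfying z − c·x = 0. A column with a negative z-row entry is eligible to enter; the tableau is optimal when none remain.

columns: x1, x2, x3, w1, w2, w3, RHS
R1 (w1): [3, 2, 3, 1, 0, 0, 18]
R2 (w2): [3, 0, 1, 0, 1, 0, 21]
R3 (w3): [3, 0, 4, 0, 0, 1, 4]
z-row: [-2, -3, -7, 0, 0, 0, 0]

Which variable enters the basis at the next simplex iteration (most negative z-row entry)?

x3

Negative z-row entries: x1: -2, x2: -3, x3: -7.
The most negative is -7 in column x3, so x3 enters.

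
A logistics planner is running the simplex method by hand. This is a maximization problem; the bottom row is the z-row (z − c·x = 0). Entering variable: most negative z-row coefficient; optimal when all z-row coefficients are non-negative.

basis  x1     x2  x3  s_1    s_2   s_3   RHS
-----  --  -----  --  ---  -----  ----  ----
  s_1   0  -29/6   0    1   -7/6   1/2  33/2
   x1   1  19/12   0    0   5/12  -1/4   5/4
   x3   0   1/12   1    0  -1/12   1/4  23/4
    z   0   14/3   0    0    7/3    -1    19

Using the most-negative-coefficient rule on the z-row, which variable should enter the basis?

s_3

Negative z-row entries: s_3: -1.
The most negative is -1 in column s_3, so s_3 enters.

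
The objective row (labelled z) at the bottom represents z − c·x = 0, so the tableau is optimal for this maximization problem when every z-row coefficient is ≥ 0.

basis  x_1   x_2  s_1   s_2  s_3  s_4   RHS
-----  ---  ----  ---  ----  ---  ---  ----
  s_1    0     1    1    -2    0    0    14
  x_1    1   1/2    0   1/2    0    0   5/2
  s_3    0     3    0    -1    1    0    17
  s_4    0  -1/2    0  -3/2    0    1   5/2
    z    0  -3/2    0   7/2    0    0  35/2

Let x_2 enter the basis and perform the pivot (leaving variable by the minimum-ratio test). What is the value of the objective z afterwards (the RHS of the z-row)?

Ratio test on column x_2 — row 1: 14/1 = 14; row 2: (5/2)/(1/2) = 5; row 3: 17/3 = 17/3; row 4: entry -1/2 ≤ 0. Minimum is 5 at row 2 (x_1 leaves); pivot element 1/2.
Pivot on row 2; the z-row RHS becomes 35/2 − (-3/2)·5 = 25.

25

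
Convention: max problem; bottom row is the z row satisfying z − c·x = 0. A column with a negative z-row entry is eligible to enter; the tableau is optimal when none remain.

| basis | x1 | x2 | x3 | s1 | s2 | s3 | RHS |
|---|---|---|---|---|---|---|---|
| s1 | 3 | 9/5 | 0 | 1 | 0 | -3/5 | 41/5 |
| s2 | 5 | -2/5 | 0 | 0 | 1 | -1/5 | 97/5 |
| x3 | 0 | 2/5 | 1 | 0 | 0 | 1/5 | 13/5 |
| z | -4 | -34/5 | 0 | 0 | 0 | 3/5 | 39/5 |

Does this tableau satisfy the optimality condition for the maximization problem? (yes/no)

no

The z-row has a negative entry -34/5 in column x2, so it is not optimal.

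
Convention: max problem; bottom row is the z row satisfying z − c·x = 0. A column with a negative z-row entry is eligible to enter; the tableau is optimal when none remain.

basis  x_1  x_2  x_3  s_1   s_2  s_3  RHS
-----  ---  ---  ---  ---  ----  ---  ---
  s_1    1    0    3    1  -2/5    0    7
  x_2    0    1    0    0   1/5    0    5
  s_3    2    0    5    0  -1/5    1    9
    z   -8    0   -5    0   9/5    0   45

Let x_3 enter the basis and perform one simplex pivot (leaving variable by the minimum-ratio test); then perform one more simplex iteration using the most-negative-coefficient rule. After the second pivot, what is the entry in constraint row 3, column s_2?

-1/10

Ratio test on column x_3 — row 1: 7/3 = 7/3; row 2: entry 0 ≤ 0; row 3: 9/5 = 9/5. Minimum is 9/5 at row 3 (s_3 leaves); pivot element 5.
Divide row 3 by 5; eliminate column x_3 from the other rows.
Second iteration: most negative z-row entry is -6 in column x_1, so x_1 enters.
Ratio test on column x_1 — row 1: entry -1/5 ≤ 0; row 2: entry 0 ≤ 0; row 3: (9/5)/(2/5) = 9/2. Minimum is 9/2 at row 3 (x_3 leaves); pivot element 2/5.
Divide row 3 by 2/5; eliminate column x_1 from the other rows.
After both pivots, the entry at constraint row 3, column s_2 is -1/10.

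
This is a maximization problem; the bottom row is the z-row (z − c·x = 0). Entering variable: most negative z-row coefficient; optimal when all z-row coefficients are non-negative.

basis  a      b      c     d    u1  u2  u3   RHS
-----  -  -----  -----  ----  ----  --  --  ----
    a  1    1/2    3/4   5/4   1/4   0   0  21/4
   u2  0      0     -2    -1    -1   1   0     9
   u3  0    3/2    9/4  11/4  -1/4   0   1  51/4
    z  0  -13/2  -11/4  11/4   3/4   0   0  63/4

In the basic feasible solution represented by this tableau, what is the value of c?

0

c is not in the basis, so in the current basic feasible solution c = 0.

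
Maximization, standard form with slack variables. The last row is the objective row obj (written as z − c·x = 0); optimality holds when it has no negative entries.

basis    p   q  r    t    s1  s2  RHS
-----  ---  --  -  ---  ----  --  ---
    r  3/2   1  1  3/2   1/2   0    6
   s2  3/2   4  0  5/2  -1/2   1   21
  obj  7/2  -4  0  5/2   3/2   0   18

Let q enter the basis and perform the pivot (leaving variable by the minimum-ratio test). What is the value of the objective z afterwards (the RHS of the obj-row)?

Ratio test on column q — row 1: 6/1 = 6; row 2: 21/4 = 21/4. Minimum is 21/4 at row 2 (s2 leaves); pivot element 4.
Pivot on row 2; the obj-row RHS becomes 18 − (-4)·(21/4) = 39.

39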